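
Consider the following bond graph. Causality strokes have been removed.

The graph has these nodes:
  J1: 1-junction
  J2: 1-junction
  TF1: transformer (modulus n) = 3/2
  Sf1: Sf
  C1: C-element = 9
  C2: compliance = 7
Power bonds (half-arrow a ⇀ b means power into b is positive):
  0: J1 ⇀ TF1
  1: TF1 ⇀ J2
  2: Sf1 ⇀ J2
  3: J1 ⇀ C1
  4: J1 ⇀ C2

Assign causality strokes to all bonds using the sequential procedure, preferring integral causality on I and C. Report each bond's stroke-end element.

#0 |TF1
#1 |J2
#2 |Sf1
#3 |J1
#4 |J1

b2 |Sf1  (Sf1 (Sf) sets flow on bond)
b1 |J2  (J2 flow already set via bond 2)
b0 |TF1  (TF1 one-in-one-out from 1)
b3 |J1  (J1: bond 0 brought flow, rest push out)
b4 |J1  (common-f at J1 fixed by 0)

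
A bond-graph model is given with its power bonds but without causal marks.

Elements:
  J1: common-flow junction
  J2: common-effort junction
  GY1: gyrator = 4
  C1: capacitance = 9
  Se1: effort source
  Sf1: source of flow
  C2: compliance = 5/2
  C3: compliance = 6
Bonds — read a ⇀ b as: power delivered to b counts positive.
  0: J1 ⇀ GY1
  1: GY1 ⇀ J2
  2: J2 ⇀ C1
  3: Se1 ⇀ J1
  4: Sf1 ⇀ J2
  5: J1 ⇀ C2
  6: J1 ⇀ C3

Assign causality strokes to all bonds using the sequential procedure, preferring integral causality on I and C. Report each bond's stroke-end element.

#0 |GY1
#1 |GY1
#2 |J2
#3 |J1
#4 |Sf1
#5 |J1
#6 |J1

β3 →J1  (Se1 (Se) sets effort on bond)
β4 →Sf1  (Sf1 (Sf) sets flow on bond)
β2 →J2  (C1 outputs effort q/C1)
β1 →GY1  (common-e at J2 fixed by 2)
β0 →GY1  (GY1 both-in/both-out from 1)
β5 →J1  (J1: bond 0 brought flow, rest push out)
β6 →J1  (J1 flow already set via bond 0)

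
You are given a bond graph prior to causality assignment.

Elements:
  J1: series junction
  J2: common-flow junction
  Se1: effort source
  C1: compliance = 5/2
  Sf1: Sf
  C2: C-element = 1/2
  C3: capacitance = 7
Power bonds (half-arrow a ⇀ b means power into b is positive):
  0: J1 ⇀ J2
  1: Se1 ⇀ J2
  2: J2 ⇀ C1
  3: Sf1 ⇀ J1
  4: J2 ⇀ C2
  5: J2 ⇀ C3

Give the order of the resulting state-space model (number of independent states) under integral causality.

β1 stroke→J2  (Se1 (Se) sets effort on bond)
β3 stroke→Sf1  (Sf1 fixes flow; stroke at Sf1)
β0 stroke→J1  (common-f at J1 fixed by 3)
β2 stroke→J2  (J2 flow already set via bond 0)
β4 stroke→J2  (J2: bond 0 brought flow, rest push out)
β5 stroke→J2  (1-jn J2 has f-setter on 0)

3  (C1, C2, C3 all integral)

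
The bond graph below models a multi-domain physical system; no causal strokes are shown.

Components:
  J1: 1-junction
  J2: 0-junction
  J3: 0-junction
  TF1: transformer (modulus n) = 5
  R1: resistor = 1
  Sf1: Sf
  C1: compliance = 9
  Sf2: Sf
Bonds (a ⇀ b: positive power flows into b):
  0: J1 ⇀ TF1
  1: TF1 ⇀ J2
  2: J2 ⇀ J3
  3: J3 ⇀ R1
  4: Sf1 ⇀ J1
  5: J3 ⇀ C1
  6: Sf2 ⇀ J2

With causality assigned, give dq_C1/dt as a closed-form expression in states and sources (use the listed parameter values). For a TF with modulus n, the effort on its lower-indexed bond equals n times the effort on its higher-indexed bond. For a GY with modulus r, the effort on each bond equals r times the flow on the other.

dq_C1/dt = 5*F_Sf1 + F_Sf2 - q_C1/9

#4 →Sf1  (Sf1: flow source, stroke at near end)
#6 →Sf2  (source Sf2 imposes f)
#0 →J1  (J1: bond 4 brought flow, rest push out)
#1 →TF1  (TF1 one-in-one-out from 0)
#2 →J2  (only one effort-in slot at J2)
#5 →J3  (prefer integral on C1)
#3 →R1  (J3: bond 5 brought effort, rest push out)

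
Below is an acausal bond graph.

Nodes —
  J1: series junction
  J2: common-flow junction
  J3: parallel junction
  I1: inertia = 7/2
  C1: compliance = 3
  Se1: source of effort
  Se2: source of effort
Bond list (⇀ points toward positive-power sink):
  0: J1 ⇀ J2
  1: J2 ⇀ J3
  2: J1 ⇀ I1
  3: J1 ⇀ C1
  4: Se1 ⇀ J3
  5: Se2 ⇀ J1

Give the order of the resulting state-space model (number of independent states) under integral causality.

b4 →J3  (source Se1 imposes e)
b5 →J1  (Se2: effort source, stroke at far end)
b1 →J2  (J3: bond 4 brought effort, rest push out)
b0 →J1  (J2: last free bond brings flow in)
b2 →I1  (prefer integral on I1)
b3 →J1  (1-jn J1 has f-setter on 2)

2  (C1, I1 all integral)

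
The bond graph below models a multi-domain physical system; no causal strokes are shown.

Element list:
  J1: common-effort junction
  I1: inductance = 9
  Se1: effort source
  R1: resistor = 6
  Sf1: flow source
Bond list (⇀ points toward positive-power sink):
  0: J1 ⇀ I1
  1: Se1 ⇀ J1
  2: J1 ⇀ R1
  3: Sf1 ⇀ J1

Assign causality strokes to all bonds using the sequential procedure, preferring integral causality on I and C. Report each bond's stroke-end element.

β0 |I1
β1 |J1
β2 |R1
β3 |Sf1

bond 1 stroke at J1  (Se1 (Se) sets effort on bond)
bond 3 stroke at Sf1  (Sf1 fixes flow; stroke at Sf1)
bond 0 stroke at I1  (J1 effort already set via bond 1)
bond 2 stroke at R1  (J1 effort already set via bond 1)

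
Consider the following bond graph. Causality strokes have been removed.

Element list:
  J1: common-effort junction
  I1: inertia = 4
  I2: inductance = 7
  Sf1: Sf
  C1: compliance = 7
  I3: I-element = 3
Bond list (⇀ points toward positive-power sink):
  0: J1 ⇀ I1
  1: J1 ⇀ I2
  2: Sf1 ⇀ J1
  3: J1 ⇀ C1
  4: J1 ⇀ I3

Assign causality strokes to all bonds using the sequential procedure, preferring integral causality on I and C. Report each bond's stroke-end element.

β0 |I1
β1 |I2
β2 |Sf1
β3 |J1
β4 |I3

b2 →Sf1  (Sf1: flow source, stroke at near end)
b0 →I1  (I1 integral (f out))
b1 →I2  (I2 outputs flow p/I2)
b3 →J1  (C1 outputs effort q/C1)
b4 →I3  (0-jn J1 has e-setter on 3)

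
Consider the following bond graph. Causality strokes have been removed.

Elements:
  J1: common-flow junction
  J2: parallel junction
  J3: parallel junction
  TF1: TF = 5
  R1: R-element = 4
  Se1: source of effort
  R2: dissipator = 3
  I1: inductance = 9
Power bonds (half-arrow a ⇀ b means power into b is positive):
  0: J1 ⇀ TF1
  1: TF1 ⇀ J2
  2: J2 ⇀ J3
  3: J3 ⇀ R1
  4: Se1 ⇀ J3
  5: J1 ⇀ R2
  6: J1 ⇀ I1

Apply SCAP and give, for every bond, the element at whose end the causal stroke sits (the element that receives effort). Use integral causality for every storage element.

β4 →J3  (source Se1 imposes e)
β2 →J2  (common-e at J3 fixed by 4)
β3 →R1  (common-e at J3 fixed by 4)
β1 →TF1  (J2 effort already set via bond 2)
β0 →J1  (TF TF1: opposite of bond 1)
β6 →I1  (I1: I, integral causality)
β5 →J1  (J1: bond 6 brought flow, rest push out)

bond 0 →J1
bond 1 →TF1
bond 2 →J2
bond 3 →R1
bond 4 →J3
bond 5 →J1
bond 6 →I1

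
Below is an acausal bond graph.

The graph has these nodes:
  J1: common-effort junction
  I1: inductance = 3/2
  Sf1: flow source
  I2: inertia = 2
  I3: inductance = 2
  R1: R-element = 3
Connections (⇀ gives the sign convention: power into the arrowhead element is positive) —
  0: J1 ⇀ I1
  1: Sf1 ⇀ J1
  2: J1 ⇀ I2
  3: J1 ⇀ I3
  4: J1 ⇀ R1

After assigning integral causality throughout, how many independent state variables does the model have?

β1 stroke→Sf1  (source Sf1 imposes f)
β0 stroke→I1  (I1: I, integral causality)
β2 stroke→I2  (I2 outputs flow p/I2)
β3 stroke→I3  (I3: I, integral causality)
β4 stroke→J1  (closing 0-jn rule on J1)

3  (I1, I2, I3 all integral)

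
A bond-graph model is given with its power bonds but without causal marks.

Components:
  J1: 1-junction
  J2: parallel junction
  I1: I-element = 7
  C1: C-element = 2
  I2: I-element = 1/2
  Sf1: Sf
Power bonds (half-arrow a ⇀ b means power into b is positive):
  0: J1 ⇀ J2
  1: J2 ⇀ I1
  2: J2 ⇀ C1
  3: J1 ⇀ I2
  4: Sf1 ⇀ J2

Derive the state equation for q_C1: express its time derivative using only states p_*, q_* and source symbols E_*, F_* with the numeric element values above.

dq_C1/dt = F_Sf1 - p_I1/7 + 2*p_I2

β4 stroke→Sf1  (Sf1 (Sf) sets flow on bond)
β1 stroke→I1  (I1 outputs flow p/I1)
β2 stroke→J2  (C1 outputs effort q/C1)
β0 stroke→J1  (0-jn J2 has e-setter on 2)
β3 stroke→I2  (only one flow-in slot at J1)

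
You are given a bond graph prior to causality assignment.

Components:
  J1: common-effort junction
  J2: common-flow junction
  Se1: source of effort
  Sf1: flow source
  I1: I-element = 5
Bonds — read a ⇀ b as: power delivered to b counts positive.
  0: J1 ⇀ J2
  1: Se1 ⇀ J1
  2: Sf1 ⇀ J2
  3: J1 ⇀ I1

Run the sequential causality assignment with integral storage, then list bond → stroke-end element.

bond 0 stroke→J2
bond 1 stroke→J1
bond 2 stroke→Sf1
bond 3 stroke→I1

bond 1 stroke at J1  (Se1 fixes effort; stroke away)
bond 2 stroke at Sf1  (source Sf1 imposes f)
bond 0 stroke at J2  (J1: bond 1 brought effort, rest push out)
bond 3 stroke at I1  (0-jn J1 has e-setter on 1)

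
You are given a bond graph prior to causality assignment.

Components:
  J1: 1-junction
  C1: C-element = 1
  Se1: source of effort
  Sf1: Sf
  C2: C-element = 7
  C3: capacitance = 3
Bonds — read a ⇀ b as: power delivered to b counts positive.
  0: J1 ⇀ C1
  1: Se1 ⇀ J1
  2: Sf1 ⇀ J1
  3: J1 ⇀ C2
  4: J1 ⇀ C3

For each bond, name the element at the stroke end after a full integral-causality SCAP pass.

bond 1 stroke at J1  (Se1 (Se) sets effort on bond)
bond 2 stroke at Sf1  (Sf1 (Sf) sets flow on bond)
bond 0 stroke at J1  (1-jn J1 has f-setter on 2)
bond 3 stroke at J1  (1-jn J1 has f-setter on 2)
bond 4 stroke at J1  (common-f at J1 fixed by 2)

β0 stroke→J1
β1 stroke→J1
β2 stroke→Sf1
β3 stroke→J1
β4 stroke→J1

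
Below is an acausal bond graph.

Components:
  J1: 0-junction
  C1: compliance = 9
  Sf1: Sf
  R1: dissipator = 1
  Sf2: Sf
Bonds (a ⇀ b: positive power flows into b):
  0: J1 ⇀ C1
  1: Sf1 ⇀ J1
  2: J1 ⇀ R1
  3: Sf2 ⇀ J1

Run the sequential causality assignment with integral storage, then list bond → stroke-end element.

b1 stroke→Sf1  (Sf1 (Sf) sets flow on bond)
b3 stroke→Sf2  (Sf2 fixes flow; stroke at Sf2)
b0 stroke→J1  (C1 integral (e out))
b2 stroke→R1  (0-jn J1 has e-setter on 0)

b0 stroke→J1
b1 stroke→Sf1
b2 stroke→R1
b3 stroke→Sf2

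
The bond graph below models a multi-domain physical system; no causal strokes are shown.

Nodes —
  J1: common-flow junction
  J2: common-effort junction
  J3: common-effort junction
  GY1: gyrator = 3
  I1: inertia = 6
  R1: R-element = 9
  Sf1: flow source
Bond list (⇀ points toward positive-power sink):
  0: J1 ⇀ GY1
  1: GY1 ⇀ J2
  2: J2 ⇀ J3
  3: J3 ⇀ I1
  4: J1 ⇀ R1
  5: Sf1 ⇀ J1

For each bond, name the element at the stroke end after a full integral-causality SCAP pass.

bond 0 |J1
bond 1 |J2
bond 2 |J3
bond 3 |I1
bond 4 |J1
bond 5 |Sf1

#5 stroke→Sf1  (Sf1 (Sf) sets flow on bond)
#0 stroke→J1  (J1: bond 5 brought flow, rest push out)
#4 stroke→J1  (common-f at J1 fixed by 5)
#1 stroke→J2  (GY GY1: same side as bond 0)
#2 stroke→J3  (J2 effort already set via bond 1)
#3 stroke→I1  (J3 effort already set via bond 2)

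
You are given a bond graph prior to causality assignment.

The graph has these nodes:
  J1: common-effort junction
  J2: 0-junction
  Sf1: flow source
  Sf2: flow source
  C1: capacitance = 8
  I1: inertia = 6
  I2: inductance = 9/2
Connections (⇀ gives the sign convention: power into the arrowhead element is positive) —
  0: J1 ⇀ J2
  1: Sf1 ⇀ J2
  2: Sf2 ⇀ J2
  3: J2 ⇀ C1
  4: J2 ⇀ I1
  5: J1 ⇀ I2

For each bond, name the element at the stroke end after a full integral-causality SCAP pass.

#1 stroke at Sf1  (Sf1 (Sf) sets flow on bond)
#2 stroke at Sf2  (Sf2 fixes flow; stroke at Sf2)
#3 stroke at J2  (C1 integral (e out))
#0 stroke at J1  (J2: bond 3 brought effort, rest push out)
#4 stroke at I1  (J2: bond 3 brought effort, rest push out)
#5 stroke at I2  (0-jn J1 has e-setter on 0)

#0 |J1
#1 |Sf1
#2 |Sf2
#3 |J2
#4 |I1
#5 |I2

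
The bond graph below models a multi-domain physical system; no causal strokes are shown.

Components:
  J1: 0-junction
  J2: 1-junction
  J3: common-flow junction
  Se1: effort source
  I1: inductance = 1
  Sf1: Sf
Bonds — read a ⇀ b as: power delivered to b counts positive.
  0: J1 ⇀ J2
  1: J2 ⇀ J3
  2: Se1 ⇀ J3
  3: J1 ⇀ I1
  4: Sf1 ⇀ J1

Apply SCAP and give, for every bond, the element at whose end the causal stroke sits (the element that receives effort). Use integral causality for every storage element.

#0 stroke→J1
#1 stroke→J2
#2 stroke→J3
#3 stroke→I1
#4 stroke→Sf1

#2 stroke at J3  (Se1 (Se) sets effort on bond)
#4 stroke at Sf1  (Sf1 fixes flow; stroke at Sf1)
#1 stroke at J2  (only one flow-in slot at J3)
#0 stroke at J1  (J2: last free bond brings flow in)
#3 stroke at I1  (common-e at J1 fixed by 0)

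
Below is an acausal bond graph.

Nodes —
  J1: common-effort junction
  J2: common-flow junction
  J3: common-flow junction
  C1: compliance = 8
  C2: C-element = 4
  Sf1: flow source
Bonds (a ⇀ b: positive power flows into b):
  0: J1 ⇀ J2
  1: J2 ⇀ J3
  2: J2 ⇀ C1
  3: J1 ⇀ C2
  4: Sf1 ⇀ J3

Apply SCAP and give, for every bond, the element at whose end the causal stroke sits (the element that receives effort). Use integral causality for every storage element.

b4 →Sf1  (Sf1 fixes flow; stroke at Sf1)
b1 →J3  (common-f at J3 fixed by 4)
b0 →J2  (J2: bond 1 brought flow, rest push out)
b2 →J2  (1-jn J2 has f-setter on 1)
b3 →J1  (J1 needs exactly one e-in)

b0 |J2
b1 |J3
b2 |J2
b3 |J1
b4 |Sf1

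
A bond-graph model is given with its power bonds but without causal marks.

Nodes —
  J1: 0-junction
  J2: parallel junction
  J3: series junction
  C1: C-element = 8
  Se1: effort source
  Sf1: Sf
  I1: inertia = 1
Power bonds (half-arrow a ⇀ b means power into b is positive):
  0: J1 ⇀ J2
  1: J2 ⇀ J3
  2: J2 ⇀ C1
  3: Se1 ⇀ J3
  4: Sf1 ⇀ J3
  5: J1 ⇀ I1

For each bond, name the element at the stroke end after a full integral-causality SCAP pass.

β0 →J1
β1 →J3
β2 →J2
β3 →J3
β4 →Sf1
β5 →I1

β3 |J3  (Se1: effort source, stroke at far end)
β4 |Sf1  (Sf1 (Sf) sets flow on bond)
β1 |J3  (J3: bond 4 brought flow, rest push out)
β2 |J2  (prefer integral on C1)
β0 |J1  (J2 effort already set via bond 2)
β5 |I1  (0-jn J1 has e-setter on 0)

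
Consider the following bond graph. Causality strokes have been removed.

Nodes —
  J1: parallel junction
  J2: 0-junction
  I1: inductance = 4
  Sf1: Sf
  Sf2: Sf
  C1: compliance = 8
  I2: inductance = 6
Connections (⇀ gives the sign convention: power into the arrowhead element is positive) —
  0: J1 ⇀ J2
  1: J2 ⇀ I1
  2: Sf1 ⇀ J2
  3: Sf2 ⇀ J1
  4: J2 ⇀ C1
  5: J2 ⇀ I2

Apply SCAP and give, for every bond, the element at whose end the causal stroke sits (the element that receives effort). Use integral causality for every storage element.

bond 2 |Sf1  (Sf1 (Sf) sets flow on bond)
bond 3 |Sf2  (Sf2 (Sf) sets flow on bond)
bond 0 |J1  (closing 0-jn rule on J1)
bond 1 |I1  (prefer integral on I1)
bond 4 |J2  (C1 outputs effort q/C1)
bond 5 |I2  (common-e at J2 fixed by 4)

#0 stroke at J1
#1 stroke at I1
#2 stroke at Sf1
#3 stroke at Sf2
#4 stroke at J2
#5 stroke at I2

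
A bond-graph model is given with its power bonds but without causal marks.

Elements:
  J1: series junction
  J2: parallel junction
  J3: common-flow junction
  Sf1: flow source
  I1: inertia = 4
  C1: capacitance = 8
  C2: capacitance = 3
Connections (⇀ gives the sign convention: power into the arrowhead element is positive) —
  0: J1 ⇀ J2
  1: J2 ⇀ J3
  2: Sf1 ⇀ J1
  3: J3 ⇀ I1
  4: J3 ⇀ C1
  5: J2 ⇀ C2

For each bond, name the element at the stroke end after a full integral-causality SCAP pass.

b2 stroke→Sf1  (Sf1 fixes flow; stroke at Sf1)
b0 stroke→J1  (1-jn J1 has f-setter on 2)
b3 stroke→I1  (I1 outputs flow p/I1)
b1 stroke→J3  (J3: bond 3 brought flow, rest push out)
b4 stroke→J3  (common-f at J3 fixed by 3)
b5 stroke→J2  (closing 0-jn rule on J2)

b0 |J1
b1 |J3
b2 |Sf1
b3 |I1
b4 |J3
b5 |J2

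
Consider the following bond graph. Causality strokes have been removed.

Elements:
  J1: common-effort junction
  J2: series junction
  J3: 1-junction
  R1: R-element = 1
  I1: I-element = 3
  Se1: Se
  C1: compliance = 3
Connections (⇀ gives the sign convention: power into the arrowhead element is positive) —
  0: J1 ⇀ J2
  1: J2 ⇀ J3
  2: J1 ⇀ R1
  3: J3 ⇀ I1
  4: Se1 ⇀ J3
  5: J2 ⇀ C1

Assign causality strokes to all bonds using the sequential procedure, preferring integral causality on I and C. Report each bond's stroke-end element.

β4 stroke→J3  (Se1 fixes effort; stroke away)
β3 stroke→I1  (prefer integral on I1)
β1 stroke→J3  (J3 flow already set via bond 3)
β0 stroke→J2  (J2: bond 1 brought flow, rest push out)
β5 stroke→J2  (1-jn J2 has f-setter on 1)
β2 stroke→J1  (only one effort-in slot at J1)

β0 stroke at J2
β1 stroke at J3
β2 stroke at J1
β3 stroke at I1
β4 stroke at J3
β5 stroke at J2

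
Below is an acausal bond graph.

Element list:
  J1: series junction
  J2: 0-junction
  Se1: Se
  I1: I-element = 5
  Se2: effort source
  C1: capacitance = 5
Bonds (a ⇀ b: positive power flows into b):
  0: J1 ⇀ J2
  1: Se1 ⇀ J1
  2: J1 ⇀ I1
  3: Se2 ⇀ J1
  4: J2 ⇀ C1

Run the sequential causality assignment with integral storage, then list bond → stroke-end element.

β0 stroke at J1
β1 stroke at J1
β2 stroke at I1
β3 stroke at J1
β4 stroke at J2

#1 stroke at J1  (Se1: effort source, stroke at far end)
#3 stroke at J1  (Se2: effort source, stroke at far end)
#2 stroke at I1  (I1 outputs flow p/I1)
#0 stroke at J1  (common-f at J1 fixed by 2)
#4 stroke at J2  (closing 0-jn rule on J2)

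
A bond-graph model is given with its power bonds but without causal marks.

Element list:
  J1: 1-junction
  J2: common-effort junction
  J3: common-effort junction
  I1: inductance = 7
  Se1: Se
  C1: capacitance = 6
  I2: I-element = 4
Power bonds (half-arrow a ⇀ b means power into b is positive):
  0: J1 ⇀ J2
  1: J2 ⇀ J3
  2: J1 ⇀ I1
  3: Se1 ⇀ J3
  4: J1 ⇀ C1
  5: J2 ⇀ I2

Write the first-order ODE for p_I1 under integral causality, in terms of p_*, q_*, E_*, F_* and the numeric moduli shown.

b3 |J3  (Se1 fixes effort; stroke away)
b1 |J2  (0-jn J3 has e-setter on 3)
b0 |J1  (common-e at J2 fixed by 1)
b5 |I2  (J2 effort already set via bond 1)
b2 |I1  (I1 integral (f out))
b4 |J1  (J1 flow already set via bond 2)

dp_I1/dt = -E_Se1 - q_C1/6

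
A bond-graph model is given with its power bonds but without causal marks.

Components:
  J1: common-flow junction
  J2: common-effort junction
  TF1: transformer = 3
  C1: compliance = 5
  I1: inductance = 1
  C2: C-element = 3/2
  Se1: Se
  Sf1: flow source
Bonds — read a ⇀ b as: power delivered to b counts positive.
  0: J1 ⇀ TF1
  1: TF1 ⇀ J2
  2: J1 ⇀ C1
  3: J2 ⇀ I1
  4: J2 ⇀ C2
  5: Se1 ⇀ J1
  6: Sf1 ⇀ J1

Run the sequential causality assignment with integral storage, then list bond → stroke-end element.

bond 0 stroke→J1
bond 1 stroke→TF1
bond 2 stroke→J1
bond 3 stroke→I1
bond 4 stroke→J2
bond 5 stroke→J1
bond 6 stroke→Sf1

β5 →J1  (Se1: effort source, stroke at far end)
β6 →Sf1  (Sf1 (Sf) sets flow on bond)
β0 →J1  (1-jn J1 has f-setter on 6)
β2 →J1  (J1: bond 6 brought flow, rest push out)
β1 →TF1  (TF1: transformer flips bond 0)
β3 →I1  (prefer integral on I1)
β4 →J2  (J2: last free bond brings effort in)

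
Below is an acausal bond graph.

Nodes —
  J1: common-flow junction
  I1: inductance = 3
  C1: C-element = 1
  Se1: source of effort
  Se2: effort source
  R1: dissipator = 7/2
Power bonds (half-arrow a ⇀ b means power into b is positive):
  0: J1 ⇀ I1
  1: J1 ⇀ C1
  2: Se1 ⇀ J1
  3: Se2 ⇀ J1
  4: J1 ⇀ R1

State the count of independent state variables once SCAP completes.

#2 stroke at J1  (Se1: effort source, stroke at far end)
#3 stroke at J1  (Se2: effort source, stroke at far end)
#0 stroke at I1  (I1 outputs flow p/I1)
#1 stroke at J1  (J1 flow already set via bond 0)
#4 stroke at J1  (J1: bond 0 brought flow, rest push out)

2  (C1, I1 all integral)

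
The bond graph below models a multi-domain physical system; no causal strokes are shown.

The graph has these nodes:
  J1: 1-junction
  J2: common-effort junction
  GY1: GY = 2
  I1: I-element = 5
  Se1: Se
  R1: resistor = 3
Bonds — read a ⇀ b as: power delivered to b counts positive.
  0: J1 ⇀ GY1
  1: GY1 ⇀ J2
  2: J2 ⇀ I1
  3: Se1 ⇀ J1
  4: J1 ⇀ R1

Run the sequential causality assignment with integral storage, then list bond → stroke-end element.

β0 stroke→J1
β1 stroke→J2
β2 stroke→I1
β3 stroke→J1
β4 stroke→R1

b3 |J1  (Se1 (Se) sets effort on bond)
b2 |I1  (I1 integral (f out))
b1 |J2  (closing 0-jn rule on J2)
b0 |J1  (GY1: gyrator matches bond 1)
b4 |R1  (only one flow-in slot at J1)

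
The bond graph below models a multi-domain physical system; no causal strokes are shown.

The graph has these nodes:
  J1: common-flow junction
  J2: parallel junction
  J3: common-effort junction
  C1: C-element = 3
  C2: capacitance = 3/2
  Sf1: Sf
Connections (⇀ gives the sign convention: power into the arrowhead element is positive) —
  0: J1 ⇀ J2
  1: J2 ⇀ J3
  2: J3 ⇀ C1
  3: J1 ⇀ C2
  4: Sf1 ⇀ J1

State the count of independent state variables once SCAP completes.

β4 stroke at Sf1  (Sf1 (Sf) sets flow on bond)
β0 stroke at J1  (J1: bond 4 brought flow, rest push out)
β3 stroke at J1  (J1 flow already set via bond 4)
β1 stroke at J2  (closing 0-jn rule on J2)
β2 stroke at J3  (J3 needs exactly one e-in)

2  (C1, C2 all integral)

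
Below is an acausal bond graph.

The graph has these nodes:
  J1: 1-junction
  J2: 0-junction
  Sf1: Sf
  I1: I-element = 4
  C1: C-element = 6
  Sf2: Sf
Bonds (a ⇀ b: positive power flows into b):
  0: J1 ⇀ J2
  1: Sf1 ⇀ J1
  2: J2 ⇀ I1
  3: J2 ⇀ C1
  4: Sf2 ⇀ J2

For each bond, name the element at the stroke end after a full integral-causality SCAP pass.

bond 1 stroke at Sf1  (Sf1 fixes flow; stroke at Sf1)
bond 4 stroke at Sf2  (Sf2 fixes flow; stroke at Sf2)
bond 0 stroke at J1  (J1: bond 1 brought flow, rest push out)
bond 2 stroke at I1  (I1 integral (f out))
bond 3 stroke at J2  (only one effort-in slot at J2)

b0 →J1
b1 →Sf1
b2 →I1
b3 →J2
b4 →Sf2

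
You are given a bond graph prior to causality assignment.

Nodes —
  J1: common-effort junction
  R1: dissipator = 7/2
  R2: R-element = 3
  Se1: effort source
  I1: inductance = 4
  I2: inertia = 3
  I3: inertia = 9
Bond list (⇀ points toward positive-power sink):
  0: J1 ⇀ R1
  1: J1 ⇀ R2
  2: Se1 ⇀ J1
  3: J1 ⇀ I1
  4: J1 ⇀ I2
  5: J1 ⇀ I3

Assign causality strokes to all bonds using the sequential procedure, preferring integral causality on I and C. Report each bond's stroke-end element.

b0 →R1
b1 →R2
b2 →J1
b3 →I1
b4 →I2
b5 →I3

b2 |J1  (Se1: effort source, stroke at far end)
b0 |R1  (J1: bond 2 brought effort, rest push out)
b1 |R2  (0-jn J1 has e-setter on 2)
b3 |I1  (J1 effort already set via bond 2)
b4 |I2  (common-e at J1 fixed by 2)
b5 |I3  (common-e at J1 fixed by 2)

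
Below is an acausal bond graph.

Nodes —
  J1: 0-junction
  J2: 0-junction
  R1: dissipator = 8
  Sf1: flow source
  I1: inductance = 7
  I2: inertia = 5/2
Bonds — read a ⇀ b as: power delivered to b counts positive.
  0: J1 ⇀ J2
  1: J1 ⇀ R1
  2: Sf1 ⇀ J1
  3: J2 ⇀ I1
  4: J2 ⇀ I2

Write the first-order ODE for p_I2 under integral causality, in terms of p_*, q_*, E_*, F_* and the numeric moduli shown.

#2 stroke→Sf1  (Sf1 fixes flow; stroke at Sf1)
#3 stroke→I1  (prefer integral on I1)
#4 stroke→I2  (prefer integral on I2)
#0 stroke→J2  (J2 needs exactly one e-in)
#1 stroke→J1  (J1: last free bond brings effort in)

dp_I2/dt = 8*F_Sf1 - 8*p_I1/7 - 16*p_I2/5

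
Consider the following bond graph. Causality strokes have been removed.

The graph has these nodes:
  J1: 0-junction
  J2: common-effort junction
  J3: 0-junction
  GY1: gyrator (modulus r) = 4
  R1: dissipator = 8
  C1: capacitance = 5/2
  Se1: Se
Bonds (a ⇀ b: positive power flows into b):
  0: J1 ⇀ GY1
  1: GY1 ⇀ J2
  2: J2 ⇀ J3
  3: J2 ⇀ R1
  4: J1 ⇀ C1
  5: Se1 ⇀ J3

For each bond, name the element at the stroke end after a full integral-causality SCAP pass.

#0 |GY1
#1 |GY1
#2 |J2
#3 |R1
#4 |J1
#5 |J3

#5 →J3  (Se1 fixes effort; stroke away)
#2 →J2  (J3 effort already set via bond 5)
#1 →GY1  (J2: bond 2 brought effort, rest push out)
#3 →R1  (J2 effort already set via bond 2)
#0 →GY1  (GY1: gyrator matches bond 1)
#4 →J1  (closing 0-jn rule on J1)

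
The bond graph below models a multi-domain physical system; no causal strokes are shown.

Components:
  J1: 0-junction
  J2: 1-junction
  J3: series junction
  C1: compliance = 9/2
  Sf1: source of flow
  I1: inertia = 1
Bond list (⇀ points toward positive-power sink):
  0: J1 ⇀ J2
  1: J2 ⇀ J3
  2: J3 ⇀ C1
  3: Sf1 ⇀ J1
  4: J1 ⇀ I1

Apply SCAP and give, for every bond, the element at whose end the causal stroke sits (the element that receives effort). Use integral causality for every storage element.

#3 |Sf1  (Sf1 (Sf) sets flow on bond)
#2 |J3  (C1: C, integral causality)
#1 |J2  (closing 1-jn rule on J3)
#0 |J1  (J2: last free bond brings flow in)
#4 |I1  (common-e at J1 fixed by 0)

bond 0 |J1
bond 1 |J2
bond 2 |J3
bond 3 |Sf1
bond 4 |I1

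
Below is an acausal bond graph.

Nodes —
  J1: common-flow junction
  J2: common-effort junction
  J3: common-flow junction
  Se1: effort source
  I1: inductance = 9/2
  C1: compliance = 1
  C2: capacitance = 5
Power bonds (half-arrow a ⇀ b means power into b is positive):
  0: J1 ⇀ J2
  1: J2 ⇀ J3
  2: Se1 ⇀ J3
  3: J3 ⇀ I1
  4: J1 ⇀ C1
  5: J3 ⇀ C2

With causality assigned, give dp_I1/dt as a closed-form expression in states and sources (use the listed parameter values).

b2 |J3  (Se1 (Se) sets effort on bond)
b3 |I1  (I1: I, integral causality)
b1 |J3  (1-jn J3 has f-setter on 3)
b5 |J3  (J3: bond 3 brought flow, rest push out)
b0 |J2  (only one effort-in slot at J2)
b4 |J1  (1-jn J1 has f-setter on 0)

dp_I1/dt = E_Se1 - q_C1 - q_C2/5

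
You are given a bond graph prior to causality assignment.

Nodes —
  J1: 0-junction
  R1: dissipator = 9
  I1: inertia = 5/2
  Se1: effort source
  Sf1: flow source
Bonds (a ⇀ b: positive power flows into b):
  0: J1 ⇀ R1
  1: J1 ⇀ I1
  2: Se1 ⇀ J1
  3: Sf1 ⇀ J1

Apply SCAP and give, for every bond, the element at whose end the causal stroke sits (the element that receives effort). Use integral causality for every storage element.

β0 stroke at R1
β1 stroke at I1
β2 stroke at J1
β3 stroke at Sf1

bond 2 stroke at J1  (source Se1 imposes e)
bond 3 stroke at Sf1  (Sf1 fixes flow; stroke at Sf1)
bond 0 stroke at R1  (0-jn J1 has e-setter on 2)
bond 1 stroke at I1  (0-jn J1 has e-setter on 2)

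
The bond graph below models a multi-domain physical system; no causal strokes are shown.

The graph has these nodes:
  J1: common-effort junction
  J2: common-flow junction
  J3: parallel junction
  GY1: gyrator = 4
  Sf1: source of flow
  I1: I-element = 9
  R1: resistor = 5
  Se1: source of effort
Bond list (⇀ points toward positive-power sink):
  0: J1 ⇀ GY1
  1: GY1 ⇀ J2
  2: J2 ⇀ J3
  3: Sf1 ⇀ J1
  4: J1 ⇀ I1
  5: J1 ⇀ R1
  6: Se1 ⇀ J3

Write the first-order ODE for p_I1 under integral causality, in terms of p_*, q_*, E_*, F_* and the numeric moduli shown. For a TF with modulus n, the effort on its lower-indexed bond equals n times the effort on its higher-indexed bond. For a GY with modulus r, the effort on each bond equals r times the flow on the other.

dp_I1/dt = -5*E_Se1/4 + 5*F_Sf1 - 5*p_I1/9

b3 →Sf1  (source Sf1 imposes f)
b6 →J3  (Se1 fixes effort; stroke away)
b2 →J2  (J3 effort already set via bond 6)
b1 →GY1  (J2 needs exactly one f-in)
b0 →GY1  (through GY1, causality inverts; strokes same side of GY1)
b4 →I1  (prefer integral on I1)
b5 →J1  (closing 0-jn rule on J1)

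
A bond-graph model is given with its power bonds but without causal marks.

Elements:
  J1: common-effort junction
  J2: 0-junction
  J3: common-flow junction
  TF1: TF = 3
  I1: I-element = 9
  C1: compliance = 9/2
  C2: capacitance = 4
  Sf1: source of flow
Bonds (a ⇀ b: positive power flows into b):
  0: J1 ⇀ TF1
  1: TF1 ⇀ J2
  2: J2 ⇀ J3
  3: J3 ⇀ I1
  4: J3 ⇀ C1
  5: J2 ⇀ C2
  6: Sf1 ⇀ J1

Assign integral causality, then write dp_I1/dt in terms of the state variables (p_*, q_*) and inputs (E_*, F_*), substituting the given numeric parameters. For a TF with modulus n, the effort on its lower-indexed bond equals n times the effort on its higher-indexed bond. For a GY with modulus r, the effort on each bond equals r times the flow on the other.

bond 6 stroke at Sf1  (Sf1 fixes flow; stroke at Sf1)
bond 0 stroke at J1  (J1: last free bond brings effort in)
bond 1 stroke at TF1  (TF1 one-in-one-out from 0)
bond 3 stroke at I1  (I1: I, integral causality)
bond 2 stroke at J3  (1-jn J3 has f-setter on 3)
bond 4 stroke at J3  (common-f at J3 fixed by 3)
bond 5 stroke at J2  (only one effort-in slot at J2)

dp_I1/dt = -2*q_C1/9 + q_C2/4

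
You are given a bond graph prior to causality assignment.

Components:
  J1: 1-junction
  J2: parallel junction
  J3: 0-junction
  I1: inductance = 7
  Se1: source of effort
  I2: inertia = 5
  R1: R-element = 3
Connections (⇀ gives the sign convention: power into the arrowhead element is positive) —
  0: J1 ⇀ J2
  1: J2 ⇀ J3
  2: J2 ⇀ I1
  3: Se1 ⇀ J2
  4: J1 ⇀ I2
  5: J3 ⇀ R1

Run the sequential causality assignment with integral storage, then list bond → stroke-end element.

b3 →J2  (Se1 (Se) sets effort on bond)
b0 →J1  (common-e at J2 fixed by 3)
b1 →J3  (J2: bond 3 brought effort, rest push out)
b2 →I1  (0-jn J2 has e-setter on 3)
b5 →R1  (0-jn J3 has e-setter on 1)
b4 →I2  (J1: last free bond brings flow in)

bond 0 stroke→J1
bond 1 stroke→J3
bond 2 stroke→I1
bond 3 stroke→J2
bond 4 stroke→I2
bond 5 stroke→R1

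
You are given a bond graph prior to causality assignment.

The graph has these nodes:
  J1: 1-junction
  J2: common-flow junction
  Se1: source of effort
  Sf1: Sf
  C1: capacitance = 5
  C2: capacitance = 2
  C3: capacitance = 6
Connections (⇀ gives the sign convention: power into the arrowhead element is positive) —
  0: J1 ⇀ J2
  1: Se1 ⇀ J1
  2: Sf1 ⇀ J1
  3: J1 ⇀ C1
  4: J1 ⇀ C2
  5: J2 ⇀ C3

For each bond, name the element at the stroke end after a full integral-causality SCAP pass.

bond 0 →J1
bond 1 →J1
bond 2 →Sf1
bond 3 →J1
bond 4 →J1
bond 5 →J2

β1 →J1  (Se1: effort source, stroke at far end)
β2 →Sf1  (source Sf1 imposes f)
β0 →J1  (J1: bond 2 brought flow, rest push out)
β3 →J1  (J1 flow already set via bond 2)
β4 →J1  (common-f at J1 fixed by 2)
β5 →J2  (1-jn J2 has f-setter on 0)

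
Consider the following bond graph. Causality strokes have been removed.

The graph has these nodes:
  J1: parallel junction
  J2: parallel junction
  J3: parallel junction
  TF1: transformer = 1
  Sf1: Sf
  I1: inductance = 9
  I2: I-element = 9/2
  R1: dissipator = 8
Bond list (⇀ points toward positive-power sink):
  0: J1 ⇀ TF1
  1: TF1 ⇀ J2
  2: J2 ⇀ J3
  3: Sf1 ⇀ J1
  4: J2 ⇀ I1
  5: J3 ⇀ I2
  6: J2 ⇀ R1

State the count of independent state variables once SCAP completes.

β3 |Sf1  (Sf1 (Sf) sets flow on bond)
β0 |J1  (closing 0-jn rule on J1)
β1 |TF1  (TF1: transformer flips bond 0)
β4 |I1  (I1 integral (f out))
β5 |I2  (prefer integral on I2)
β2 |J3  (J3 needs exactly one e-in)
β6 |J2  (J2: last free bond brings effort in)

2  (I1, I2 all integral)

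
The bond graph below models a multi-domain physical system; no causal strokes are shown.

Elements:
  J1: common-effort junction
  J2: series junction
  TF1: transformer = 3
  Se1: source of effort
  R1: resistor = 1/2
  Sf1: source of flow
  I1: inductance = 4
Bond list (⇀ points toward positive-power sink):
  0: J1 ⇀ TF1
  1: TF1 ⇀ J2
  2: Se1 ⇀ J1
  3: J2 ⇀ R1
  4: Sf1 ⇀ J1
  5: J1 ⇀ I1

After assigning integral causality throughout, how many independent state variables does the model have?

1  (I1 all integral)

β2 stroke→J1  (Se1 (Se) sets effort on bond)
β4 stroke→Sf1  (Sf1 fixes flow; stroke at Sf1)
β0 stroke→TF1  (common-e at J1 fixed by 2)
β5 stroke→I1  (J1: bond 2 brought effort, rest push out)
β1 stroke→J2  (through TF1, causality passes straight; one stroke at TF1)
β3 stroke→R1  (J2 needs exactly one f-in)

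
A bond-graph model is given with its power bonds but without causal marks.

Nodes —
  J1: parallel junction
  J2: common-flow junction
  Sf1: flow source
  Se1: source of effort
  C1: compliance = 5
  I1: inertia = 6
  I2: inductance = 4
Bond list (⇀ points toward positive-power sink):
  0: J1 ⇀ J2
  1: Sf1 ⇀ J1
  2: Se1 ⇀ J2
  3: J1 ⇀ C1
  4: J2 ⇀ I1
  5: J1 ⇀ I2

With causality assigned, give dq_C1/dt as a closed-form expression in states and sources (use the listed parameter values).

dq_C1/dt = F_Sf1 - p_I1/6 - p_I2/4

#1 stroke→Sf1  (source Sf1 imposes f)
#2 stroke→J2  (source Se1 imposes e)
#3 stroke→J1  (C1: C, integral causality)
#0 stroke→J2  (J1: bond 3 brought effort, rest push out)
#5 stroke→I2  (common-e at J1 fixed by 3)
#4 stroke→I1  (only one flow-in slot at J2)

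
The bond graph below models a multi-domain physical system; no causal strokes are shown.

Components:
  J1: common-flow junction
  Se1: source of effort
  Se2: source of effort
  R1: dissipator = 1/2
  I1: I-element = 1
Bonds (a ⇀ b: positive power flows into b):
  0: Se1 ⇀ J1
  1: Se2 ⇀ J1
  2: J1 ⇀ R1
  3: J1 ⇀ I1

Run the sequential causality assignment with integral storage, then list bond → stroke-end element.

β0 →J1  (Se1: effort source, stroke at far end)
β1 →J1  (Se2 (Se) sets effort on bond)
β3 →I1  (prefer integral on I1)
β2 →J1  (J1 flow already set via bond 3)

b0 stroke at J1
b1 stroke at J1
b2 stroke at J1
b3 stroke at I1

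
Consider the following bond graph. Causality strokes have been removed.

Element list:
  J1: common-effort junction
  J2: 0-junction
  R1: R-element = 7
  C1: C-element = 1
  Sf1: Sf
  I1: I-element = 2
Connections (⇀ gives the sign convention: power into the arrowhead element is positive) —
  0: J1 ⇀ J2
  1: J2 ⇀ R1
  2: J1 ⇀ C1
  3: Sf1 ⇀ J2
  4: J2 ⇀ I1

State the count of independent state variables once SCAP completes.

b3 stroke→Sf1  (Sf1: flow source, stroke at near end)
b2 stroke→J1  (C1: C, integral causality)
b0 stroke→J2  (J1: bond 2 brought effort, rest push out)
b1 stroke→R1  (0-jn J2 has e-setter on 0)
b4 stroke→I1  (0-jn J2 has e-setter on 0)

2  (C1, I1 all integral)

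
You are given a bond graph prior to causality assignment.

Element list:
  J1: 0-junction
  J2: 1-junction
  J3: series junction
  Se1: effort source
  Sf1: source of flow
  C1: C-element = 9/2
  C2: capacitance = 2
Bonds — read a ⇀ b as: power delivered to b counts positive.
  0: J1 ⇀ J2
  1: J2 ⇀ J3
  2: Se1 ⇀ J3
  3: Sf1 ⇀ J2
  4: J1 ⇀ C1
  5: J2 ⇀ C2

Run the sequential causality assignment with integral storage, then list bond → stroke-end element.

bond 0 |J2
bond 1 |J2
bond 2 |J3
bond 3 |Sf1
bond 4 |J1
bond 5 |J2

β2 →J3  (Se1 (Se) sets effort on bond)
β3 →Sf1  (Sf1: flow source, stroke at near end)
β0 →J2  (common-f at J2 fixed by 3)
β1 →J2  (J2: bond 3 brought flow, rest push out)
β5 →J2  (common-f at J2 fixed by 3)
β4 →J1  (J1 needs exactly one e-in)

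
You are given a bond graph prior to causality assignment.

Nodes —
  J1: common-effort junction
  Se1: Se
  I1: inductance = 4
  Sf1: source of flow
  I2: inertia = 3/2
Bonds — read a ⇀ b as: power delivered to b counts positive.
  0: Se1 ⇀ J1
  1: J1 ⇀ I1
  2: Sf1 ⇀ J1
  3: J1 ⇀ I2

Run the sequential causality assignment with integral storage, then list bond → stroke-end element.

bond 0 stroke at J1
bond 1 stroke at I1
bond 2 stroke at Sf1
bond 3 stroke at I2

β0 |J1  (Se1: effort source, stroke at far end)
β2 |Sf1  (Sf1 (Sf) sets flow on bond)
β1 |I1  (common-e at J1 fixed by 0)
β3 |I2  (J1: bond 0 brought effort, rest push out)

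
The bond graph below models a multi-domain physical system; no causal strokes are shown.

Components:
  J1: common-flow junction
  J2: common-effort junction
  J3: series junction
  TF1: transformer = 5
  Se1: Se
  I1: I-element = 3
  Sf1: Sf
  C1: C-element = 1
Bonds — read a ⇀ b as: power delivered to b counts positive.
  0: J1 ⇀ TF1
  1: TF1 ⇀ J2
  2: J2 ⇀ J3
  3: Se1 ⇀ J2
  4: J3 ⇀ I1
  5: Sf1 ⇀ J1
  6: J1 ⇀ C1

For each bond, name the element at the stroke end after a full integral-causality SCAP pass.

bond 0 |J1
bond 1 |TF1
bond 2 |J3
bond 3 |J2
bond 4 |I1
bond 5 |Sf1
bond 6 |J1

#3 stroke at J2  (source Se1 imposes e)
#5 stroke at Sf1  (Sf1: flow source, stroke at near end)
#0 stroke at J1  (1-jn J1 has f-setter on 5)
#6 stroke at J1  (J1: bond 5 brought flow, rest push out)
#1 stroke at TF1  (J2 effort already set via bond 3)
#2 stroke at J3  (common-e at J2 fixed by 3)
#4 stroke at I1  (closing 1-jn rule on J3)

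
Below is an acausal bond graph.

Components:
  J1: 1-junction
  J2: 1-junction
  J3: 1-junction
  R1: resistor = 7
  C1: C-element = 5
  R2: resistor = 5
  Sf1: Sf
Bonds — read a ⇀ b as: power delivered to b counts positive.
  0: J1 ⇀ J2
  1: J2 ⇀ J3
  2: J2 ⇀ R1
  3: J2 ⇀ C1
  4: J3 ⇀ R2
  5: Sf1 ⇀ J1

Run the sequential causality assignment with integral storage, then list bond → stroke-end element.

β0 stroke→J1
β1 stroke→J2
β2 stroke→J2
β3 stroke→J2
β4 stroke→J3
β5 stroke→Sf1

β5 |Sf1  (source Sf1 imposes f)
β0 |J1  (J1 flow already set via bond 5)
β1 |J2  (J2: bond 0 brought flow, rest push out)
β2 |J2  (J2: bond 0 brought flow, rest push out)
β3 |J2  (common-f at J2 fixed by 0)
β4 |J3  (1-jn J3 has f-setter on 1)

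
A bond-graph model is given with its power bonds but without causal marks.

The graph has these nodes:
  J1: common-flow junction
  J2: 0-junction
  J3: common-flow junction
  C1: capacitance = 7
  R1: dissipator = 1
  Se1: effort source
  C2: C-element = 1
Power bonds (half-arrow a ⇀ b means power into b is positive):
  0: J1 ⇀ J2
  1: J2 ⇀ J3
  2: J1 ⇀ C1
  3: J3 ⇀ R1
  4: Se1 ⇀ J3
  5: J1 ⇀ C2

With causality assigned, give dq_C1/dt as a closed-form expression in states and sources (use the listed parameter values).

dq_C1/dt = E_Se1 - q_C1/7 - q_C2

bond 4 →J3  (Se1: effort source, stroke at far end)
bond 2 →J1  (C1 integral (e out))
bond 5 →J1  (prefer integral on C2)
bond 0 →J2  (J1 needs exactly one f-in)
bond 1 →J3  (common-e at J2 fixed by 0)
bond 3 →R1  (J3: last free bond brings flow in)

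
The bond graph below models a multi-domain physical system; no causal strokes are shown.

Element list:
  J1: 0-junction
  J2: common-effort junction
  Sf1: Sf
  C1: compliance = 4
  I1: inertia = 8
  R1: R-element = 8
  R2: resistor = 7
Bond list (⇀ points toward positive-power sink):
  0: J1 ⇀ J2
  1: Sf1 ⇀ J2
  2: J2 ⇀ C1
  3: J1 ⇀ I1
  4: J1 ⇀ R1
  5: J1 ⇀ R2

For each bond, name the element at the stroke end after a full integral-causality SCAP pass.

β1 |Sf1  (Sf1 fixes flow; stroke at Sf1)
β2 |J2  (C1 outputs effort q/C1)
β0 |J1  (0-jn J2 has e-setter on 2)
β3 |I1  (common-e at J1 fixed by 0)
β4 |R1  (J1: bond 0 brought effort, rest push out)
β5 |R2  (common-e at J1 fixed by 0)

β0 →J1
β1 →Sf1
β2 →J2
β3 →I1
β4 →R1
β5 →R2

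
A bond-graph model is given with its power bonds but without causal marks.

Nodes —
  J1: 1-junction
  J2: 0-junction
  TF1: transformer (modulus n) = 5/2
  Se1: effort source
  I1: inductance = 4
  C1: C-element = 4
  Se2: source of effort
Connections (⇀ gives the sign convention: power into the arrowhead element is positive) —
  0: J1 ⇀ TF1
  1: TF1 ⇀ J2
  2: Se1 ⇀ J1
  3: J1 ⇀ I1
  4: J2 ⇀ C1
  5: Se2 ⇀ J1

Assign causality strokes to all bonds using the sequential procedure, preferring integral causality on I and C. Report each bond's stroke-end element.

bond 2 |J1  (source Se1 imposes e)
bond 5 |J1  (Se2: effort source, stroke at far end)
bond 3 |I1  (prefer integral on I1)
bond 0 |J1  (1-jn J1 has f-setter on 3)
bond 1 |TF1  (TF TF1: opposite of bond 0)
bond 4 |J2  (closing 0-jn rule on J2)

β0 stroke→J1
β1 stroke→TF1
β2 stroke→J1
β3 stroke→I1
β4 stroke→J2
β5 stroke→J1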